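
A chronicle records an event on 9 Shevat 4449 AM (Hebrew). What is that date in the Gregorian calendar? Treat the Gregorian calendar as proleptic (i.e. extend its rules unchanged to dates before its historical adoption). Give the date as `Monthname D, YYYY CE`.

January 8, 689 CE

Julian Day Number of the source date = 1972720.
Converting JDN 1972720 to the Gregorian calendar gives 8 January 689 CE.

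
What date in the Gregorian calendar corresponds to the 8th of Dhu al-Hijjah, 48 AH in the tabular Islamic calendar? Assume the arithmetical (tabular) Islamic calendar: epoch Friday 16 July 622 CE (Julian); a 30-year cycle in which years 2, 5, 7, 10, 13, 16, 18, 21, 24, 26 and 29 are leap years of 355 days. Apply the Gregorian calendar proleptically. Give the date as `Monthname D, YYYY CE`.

January 20, 669 CE

Both dates share Julian Day Number 1965427; in the Gregorian calendar that is 20 January 669 CE.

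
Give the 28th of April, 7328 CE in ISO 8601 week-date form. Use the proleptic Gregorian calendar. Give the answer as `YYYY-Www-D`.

7328-W18-3

The weekday is Wednesday (ISO weekday 3).
That Wednesday belongs to ISO week 18 of ISO year 7328.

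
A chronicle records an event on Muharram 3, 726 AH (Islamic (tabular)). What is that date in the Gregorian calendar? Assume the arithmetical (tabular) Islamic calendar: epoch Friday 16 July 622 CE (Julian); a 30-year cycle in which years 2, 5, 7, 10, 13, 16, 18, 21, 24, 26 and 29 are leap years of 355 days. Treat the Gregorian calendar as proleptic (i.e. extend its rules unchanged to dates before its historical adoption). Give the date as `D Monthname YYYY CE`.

18 December 1325 CE

Both dates share Julian Day Number 2205358; in the Gregorian calendar that is 18 December 1325 CE.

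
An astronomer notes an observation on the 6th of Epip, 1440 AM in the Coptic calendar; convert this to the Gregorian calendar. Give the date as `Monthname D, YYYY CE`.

Both dates share Julian Day Number 2350930; in the Gregorian calendar that is 11 July 1724 CE.

July 11, 1724 CE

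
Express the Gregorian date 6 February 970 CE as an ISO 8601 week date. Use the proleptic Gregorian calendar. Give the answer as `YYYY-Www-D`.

0970-W06-2

The weekday is Tuesday (ISO weekday 2).
That Tuesday belongs to ISO week 6 of ISO year 970.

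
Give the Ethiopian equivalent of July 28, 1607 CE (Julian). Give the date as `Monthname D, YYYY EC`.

Nehase 4, 1599 EC

Both dates share Julian Day Number 2308223; in the Ethiopian calendar that is 4 Nehase 1599 EC.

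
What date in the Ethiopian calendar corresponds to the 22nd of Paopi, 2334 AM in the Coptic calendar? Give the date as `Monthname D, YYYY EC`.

Both dates share Julian Day Number 2677209; in the Ethiopian calendar that is 22 Tikimt 2610 EC.

Tikimt 22, 2610 EC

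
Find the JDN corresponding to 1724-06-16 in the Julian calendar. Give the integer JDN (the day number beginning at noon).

Equivalently 27 June 1724 (Gregorian).
JDN 2400001 is 17 November 1858 CE (Gregorian), MJD 0; the target day is −49085 days from there, so JDN = 2350916.

2350916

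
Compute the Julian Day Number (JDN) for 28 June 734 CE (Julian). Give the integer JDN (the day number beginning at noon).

In the proleptic Gregorian calendar the same day is 2 July 734.
JDN 2451545 is 1 January 2000 CE (Gregorian); the target day is −462215 days from there, so JDN = 1989330.

1989330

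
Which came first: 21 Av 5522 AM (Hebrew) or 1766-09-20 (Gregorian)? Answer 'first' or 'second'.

first

First date → JDN 2364839; second date → JDN 2366341.
JDN 2364839 < JDN 2366341, so the first date is earlier.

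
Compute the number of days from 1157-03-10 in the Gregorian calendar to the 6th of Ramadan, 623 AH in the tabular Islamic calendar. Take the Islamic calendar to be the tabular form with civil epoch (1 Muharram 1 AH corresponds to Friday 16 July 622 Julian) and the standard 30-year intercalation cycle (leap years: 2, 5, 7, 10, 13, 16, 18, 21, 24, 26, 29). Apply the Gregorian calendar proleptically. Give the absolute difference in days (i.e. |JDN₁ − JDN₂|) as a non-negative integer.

25383

JDN of the first date = 2143714.
JDN of the second date = 2169097.
|2169097 − 2143714| = 25383.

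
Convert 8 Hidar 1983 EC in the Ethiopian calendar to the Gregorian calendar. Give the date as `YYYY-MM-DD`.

Both dates share Julian Day Number 2448213; in the Gregorian calendar that is 17 November 1990 CE.

1990-11-17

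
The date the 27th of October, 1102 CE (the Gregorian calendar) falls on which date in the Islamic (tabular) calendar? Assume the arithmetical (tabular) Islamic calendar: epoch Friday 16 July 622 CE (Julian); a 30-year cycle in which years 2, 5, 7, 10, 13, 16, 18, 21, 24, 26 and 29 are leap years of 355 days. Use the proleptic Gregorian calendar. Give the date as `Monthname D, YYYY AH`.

Muharram 6, 496 AH

Both dates share Julian Day Number 2123856; in the tabular Islamic calendar that is 6 Muharram 496 AH.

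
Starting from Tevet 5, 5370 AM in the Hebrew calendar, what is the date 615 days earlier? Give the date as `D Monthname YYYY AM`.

9 Iyar 5368 AM

Counting 615 days back from JDN 2309100 reaches JDN 2308485, which is 9 Iyar 5368 AM.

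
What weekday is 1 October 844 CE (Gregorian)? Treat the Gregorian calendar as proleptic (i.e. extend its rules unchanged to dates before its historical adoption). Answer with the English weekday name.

Saturday

Since JDN mod 7 = 5 (0 = Monday), the day is Saturday.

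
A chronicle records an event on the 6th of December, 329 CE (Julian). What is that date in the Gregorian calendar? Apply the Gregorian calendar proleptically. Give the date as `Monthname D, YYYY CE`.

December 7, 329 CE

For dates in this range the Gregorian date is 1 day ahead of the Julian.
6 December 329 Julian + 1 day → 7 December 329 Gregorian.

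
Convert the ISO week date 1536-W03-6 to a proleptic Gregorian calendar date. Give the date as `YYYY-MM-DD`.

1536-01-18

ISO week 1 of 1536 is the week containing the first Thursday of 1536.
Week 3, day 6 (Saturday) lands on 1536-01-18.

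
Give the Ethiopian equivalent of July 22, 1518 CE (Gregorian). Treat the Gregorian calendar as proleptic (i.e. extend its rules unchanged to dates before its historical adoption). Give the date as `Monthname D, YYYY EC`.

Both dates share Julian Day Number 2275700; in the Ethiopian calendar that is 18 Hamle 1510 EC.

Hamle 18, 1510 EC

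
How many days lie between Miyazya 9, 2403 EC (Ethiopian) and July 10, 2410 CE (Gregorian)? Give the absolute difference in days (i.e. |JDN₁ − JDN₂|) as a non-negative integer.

284

JDN of the first date = 2601769.
JDN of the second date = 2601485.
|2601485 − 2601769| = 284.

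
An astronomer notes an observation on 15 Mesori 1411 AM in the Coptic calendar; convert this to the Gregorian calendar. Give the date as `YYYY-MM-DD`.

1695-08-18

Julian Day Number of the source date = 2340376.
Converting JDN 2340376 to the Gregorian calendar gives 18 August 1695 CE.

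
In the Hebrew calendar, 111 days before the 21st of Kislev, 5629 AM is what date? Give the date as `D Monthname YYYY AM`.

Counting 111 days back from JDN 2403672 reaches JDN 2403561, which is 28 Av 5628 AM.

28 Av 5628 AM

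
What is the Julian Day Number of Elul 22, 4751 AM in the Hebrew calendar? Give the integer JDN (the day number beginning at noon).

2083267

In the proleptic Gregorian calendar the same day is 9 September 991.
JDN 2451545 is 1 January 2000 CE (Gregorian); the target day is −368278 days from there, so JDN = 2083267.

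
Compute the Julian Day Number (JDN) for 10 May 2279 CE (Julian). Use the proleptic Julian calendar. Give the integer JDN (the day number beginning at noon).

In the Gregorian calendar the same day is 25 May 2279.
JDN 2451545 is 1 January 2000 CE (Gregorian); the target day is +102047 days from there, so JDN = 2553592.

2553592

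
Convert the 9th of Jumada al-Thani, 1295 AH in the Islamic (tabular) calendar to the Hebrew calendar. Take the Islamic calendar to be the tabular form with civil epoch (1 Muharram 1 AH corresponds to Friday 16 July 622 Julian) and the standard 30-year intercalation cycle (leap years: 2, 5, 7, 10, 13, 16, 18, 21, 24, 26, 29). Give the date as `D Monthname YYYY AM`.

9 Sivan 5638 AM

Both dates share Julian Day Number 2407146; in the Hebrew calendar that is 9 Sivan 5638 AM.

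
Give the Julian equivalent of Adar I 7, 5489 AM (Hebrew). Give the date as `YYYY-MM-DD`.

Both dates share Julian Day Number 2352601; in the Julian calendar that is 26 January 1729 CE.

1729-01-26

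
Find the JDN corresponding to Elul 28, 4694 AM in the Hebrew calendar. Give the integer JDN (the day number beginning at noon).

In the proleptic Gregorian calendar the same day is 16 September 934.
JDN 2400001 is 17 November 1858 CE (Gregorian), MJD 0; the target day is −337546 days from there, so JDN = 2062455.

2062455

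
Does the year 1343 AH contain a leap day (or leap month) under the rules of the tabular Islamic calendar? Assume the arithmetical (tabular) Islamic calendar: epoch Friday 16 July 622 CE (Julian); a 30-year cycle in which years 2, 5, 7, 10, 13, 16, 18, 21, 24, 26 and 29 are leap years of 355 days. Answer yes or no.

no

Year 1343 AH is year 23 of its 30-year cycle; leap positions are 2, 5, 7, 10, 13, 16, 18, 21, 24, 26, 29, so it is a common year (354 days).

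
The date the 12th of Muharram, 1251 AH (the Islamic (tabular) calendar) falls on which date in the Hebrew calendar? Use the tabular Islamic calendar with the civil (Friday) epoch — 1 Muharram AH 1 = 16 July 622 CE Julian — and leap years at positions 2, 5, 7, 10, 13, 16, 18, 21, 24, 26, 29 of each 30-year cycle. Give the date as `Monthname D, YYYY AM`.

Both dates share Julian Day Number 2391409; in the Hebrew calendar that is 11 Iyar 5595 AM.

Iyar 11, 5595 AM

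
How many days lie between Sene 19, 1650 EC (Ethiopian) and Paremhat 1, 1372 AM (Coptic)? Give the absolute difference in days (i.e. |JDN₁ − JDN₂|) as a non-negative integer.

First date → JDN 2326806; second date → JDN 2325968.
The interval is |2326806 − 2325968| = 838 days.

838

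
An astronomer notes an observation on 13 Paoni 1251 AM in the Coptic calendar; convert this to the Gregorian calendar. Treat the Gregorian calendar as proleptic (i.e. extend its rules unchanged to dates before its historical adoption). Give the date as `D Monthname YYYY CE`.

17 June 1535 CE

Both dates share Julian Day Number 2281874; in the Gregorian calendar that is 17 June 1535 CE.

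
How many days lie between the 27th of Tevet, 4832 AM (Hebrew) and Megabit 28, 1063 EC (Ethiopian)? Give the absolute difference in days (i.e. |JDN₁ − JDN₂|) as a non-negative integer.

272

First date → JDN 2112595; second date → JDN 2112323.
The interval is |2112595 − 2112323| = 272 days.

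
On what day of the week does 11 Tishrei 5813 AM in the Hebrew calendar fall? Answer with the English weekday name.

In the Gregorian calendar this is 4 October 2052 (JDN 2470815).
JDN 2470815 mod 7 = 4, and JDN 0 was a Monday, so this is a Friday.

Friday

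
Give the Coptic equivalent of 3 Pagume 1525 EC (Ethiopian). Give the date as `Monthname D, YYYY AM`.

Pi Kogi Enavot 3, 1249 AM

Julian Day Number of the source date = 2281224.
Converting JDN 2281224 to the Coptic calendar gives 3 Pi Kogi Enavot 1249 AM.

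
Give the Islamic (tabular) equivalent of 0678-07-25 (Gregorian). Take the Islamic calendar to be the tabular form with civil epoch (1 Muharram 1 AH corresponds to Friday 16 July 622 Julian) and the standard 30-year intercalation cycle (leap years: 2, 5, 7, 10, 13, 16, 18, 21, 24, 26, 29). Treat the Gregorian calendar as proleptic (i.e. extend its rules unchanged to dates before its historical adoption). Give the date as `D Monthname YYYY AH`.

Julian Day Number of the source date = 1968900.
Converting JDN 1968900 to the tabular Islamic calendar gives 26 Ramadan 58 AH.

26 Ramadan 58 AH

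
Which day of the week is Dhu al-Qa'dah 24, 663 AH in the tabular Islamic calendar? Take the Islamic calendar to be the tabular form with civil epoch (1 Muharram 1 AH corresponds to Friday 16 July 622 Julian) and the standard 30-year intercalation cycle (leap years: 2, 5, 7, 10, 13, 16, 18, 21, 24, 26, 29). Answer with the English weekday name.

Equivalently 14 September 1265 Gregorian, JDN 2183349.
JDN 2183349 mod 7 = 0, and JDN 0 was a Monday, so this is a Monday.

Monday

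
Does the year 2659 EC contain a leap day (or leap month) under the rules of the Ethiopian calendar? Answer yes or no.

2659 mod 4 = 3; in the Ethiopian calendar a year is leap when year mod 4 = 3, so it is a leap year.

yes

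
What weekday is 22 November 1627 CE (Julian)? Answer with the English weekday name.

Thursday

Equivalently 2 December 1627 Gregorian, JDN 2315645.
Since JDN mod 7 = 3 (0 = Monday), the day is Thursday.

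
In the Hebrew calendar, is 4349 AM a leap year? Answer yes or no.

Hebrew year 4349 is year 17 of its 19-year Metonic cycle; leap years are at positions 3, 6, 8, 11, 14, 17, 19, so it is a leap year (13 months).

yes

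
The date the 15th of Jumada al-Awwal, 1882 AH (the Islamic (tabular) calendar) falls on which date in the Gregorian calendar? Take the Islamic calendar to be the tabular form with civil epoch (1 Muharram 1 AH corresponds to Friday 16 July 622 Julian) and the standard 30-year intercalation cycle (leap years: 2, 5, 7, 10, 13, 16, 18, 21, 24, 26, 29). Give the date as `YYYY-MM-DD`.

Julian Day Number of the source date = 2615136.
Converting JDN 2615136 to the Gregorian calendar gives 24 November 2447 CE.

2447-11-24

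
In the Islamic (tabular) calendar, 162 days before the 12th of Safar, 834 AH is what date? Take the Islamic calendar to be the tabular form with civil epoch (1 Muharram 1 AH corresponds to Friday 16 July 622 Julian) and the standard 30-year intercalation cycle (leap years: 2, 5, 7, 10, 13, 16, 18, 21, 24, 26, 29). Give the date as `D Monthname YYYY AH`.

Counting 162 days back from JDN 2243668 reaches JDN 2243506, which is 27 Sha'ban 833 AH.

27 Sha'ban 833 AH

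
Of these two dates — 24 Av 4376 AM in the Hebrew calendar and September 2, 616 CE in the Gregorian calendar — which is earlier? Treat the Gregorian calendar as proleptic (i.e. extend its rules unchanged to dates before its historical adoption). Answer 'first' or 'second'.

first

First date → JDN 1946277; second date → JDN 1946294.
JDN 1946277 < JDN 1946294, so the first date is earlier.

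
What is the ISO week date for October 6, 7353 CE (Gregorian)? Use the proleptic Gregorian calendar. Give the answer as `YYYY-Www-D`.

7353-W40-6

The weekday is Saturday (ISO weekday 6).
That Saturday belongs to ISO week 40 of ISO year 7353.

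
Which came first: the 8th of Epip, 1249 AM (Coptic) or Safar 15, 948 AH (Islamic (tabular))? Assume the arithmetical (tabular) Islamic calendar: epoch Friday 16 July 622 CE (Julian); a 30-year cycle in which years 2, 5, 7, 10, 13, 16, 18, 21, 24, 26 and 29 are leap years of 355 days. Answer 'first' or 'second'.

first

First date → JDN 2281169; second date → JDN 2284069.
JDN 2281169 < JDN 2284069, so the first date is earlier.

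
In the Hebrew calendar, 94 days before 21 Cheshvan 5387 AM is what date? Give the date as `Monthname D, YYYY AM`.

The starting date is JDN 2315258; 2315258 − 94 = 2315164.
JDN 2315164 corresponds to Av 16, 5386 AM.

Av 16, 5386 AM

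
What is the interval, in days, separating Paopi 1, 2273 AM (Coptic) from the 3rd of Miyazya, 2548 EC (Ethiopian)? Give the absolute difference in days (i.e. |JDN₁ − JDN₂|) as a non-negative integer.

First date → JDN 2654908; second date → JDN 2654725.
The interval is |2654908 − 2654725| = 183 days.

183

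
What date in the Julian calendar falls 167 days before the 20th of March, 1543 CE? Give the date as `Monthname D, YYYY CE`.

October 4, 1542 CE

JDN of the 20th of March, 1543 CE = 2284717.
2284717 − 167 = 2284550.
JDN 2284550 in the Julian calendar is October 4, 1542 CE.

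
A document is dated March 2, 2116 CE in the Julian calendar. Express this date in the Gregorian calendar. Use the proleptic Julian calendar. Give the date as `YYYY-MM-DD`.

For dates in this range the Gregorian date is 14 days ahead of the Julian.
2 March 2116 Julian + 14 days → 16 March 2116 Gregorian.

2116-03-16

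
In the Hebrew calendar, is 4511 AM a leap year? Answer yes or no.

yes

Hebrew year 4511 is year 8 of its 19-year Metonic cycle; leap years are at positions 3, 6, 8, 11, 14, 17, 19, so it is a leap year (13 months).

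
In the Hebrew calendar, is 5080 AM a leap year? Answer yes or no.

Hebrew year 5080 is year 7 of its 19-year Metonic cycle; leap years are at positions 3, 6, 8, 11, 14, 17, 19, so it is a common year (12 months).

no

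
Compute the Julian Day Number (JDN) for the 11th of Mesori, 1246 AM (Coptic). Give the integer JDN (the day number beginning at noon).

2280106

Equivalently 14 August 1530 (proleptic Gregorian).
JDN 2451545 is 1 January 2000 CE (Gregorian); the target day is −171439 days from there, so JDN = 2280106.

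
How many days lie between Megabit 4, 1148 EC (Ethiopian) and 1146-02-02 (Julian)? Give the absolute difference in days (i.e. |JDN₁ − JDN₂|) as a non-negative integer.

3679

First date → JDN 2143346; second date → JDN 2139667.
The interval is |2143346 − 2139667| = 3679 days.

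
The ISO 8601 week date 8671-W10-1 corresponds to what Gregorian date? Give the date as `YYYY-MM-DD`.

ISO week 1 of 8671 is the week containing the first Thursday of 8671.
Week 10, day 1 (Monday) lands on 8671-03-06.

8671-03-06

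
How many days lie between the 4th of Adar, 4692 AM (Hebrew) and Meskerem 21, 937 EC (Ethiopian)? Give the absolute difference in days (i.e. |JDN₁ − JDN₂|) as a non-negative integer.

4601

First date → JDN 2061514; second date → JDN 2066115.
The interval is |2061514 − 2066115| = 4601 days.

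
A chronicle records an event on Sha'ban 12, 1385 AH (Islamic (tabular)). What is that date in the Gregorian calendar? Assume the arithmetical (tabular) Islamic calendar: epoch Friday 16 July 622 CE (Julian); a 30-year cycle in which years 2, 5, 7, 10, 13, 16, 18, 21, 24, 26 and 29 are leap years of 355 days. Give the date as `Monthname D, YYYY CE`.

Julian Day Number of the source date = 2439101.
Converting JDN 2439101 to the Gregorian calendar gives 6 December 1965 CE.

December 6, 1965 CE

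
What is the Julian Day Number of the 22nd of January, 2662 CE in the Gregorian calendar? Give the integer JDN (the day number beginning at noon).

2693357

JDN 2299161 is 15 October 1582 CE (Gregorian); the target day is +394196 days from there, so JDN = 2693357.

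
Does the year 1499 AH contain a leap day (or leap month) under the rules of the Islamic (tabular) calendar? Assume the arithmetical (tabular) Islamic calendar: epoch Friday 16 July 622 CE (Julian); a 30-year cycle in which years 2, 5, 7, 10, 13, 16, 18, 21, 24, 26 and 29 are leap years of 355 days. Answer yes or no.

yes

Year 1499 AH is year 29 of its 30-year cycle; leap positions are 2, 5, 7, 10, 13, 16, 18, 21, 24, 26, 29, so it is a leap year (355 days).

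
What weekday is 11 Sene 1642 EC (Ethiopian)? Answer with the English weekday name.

This is JDN 2323876 (15 June 1650 Gregorian).
2323876 ≡ 2 (mod 7); counting from Monday = 0 gives Wednesday.

Wednesday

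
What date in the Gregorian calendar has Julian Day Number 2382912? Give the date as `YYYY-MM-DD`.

1812-02-03

Counting from JDN 2299161 = 15 Oct 1582 gives an offset of 83751 days.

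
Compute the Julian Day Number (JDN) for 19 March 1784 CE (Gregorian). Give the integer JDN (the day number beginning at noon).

JDN 2299161 is 15 October 1582 CE (Gregorian); the target day is +73570 days from there, so JDN = 2372731.

2372731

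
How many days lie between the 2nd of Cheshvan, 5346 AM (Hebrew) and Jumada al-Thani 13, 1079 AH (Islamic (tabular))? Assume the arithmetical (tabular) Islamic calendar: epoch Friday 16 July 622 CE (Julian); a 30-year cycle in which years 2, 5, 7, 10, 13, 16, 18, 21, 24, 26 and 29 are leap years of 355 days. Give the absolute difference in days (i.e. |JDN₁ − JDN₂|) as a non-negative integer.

First date → JDN 2300267; second date → JDN 2330607.
The interval is |2300267 − 2330607| = 30340 days.

30340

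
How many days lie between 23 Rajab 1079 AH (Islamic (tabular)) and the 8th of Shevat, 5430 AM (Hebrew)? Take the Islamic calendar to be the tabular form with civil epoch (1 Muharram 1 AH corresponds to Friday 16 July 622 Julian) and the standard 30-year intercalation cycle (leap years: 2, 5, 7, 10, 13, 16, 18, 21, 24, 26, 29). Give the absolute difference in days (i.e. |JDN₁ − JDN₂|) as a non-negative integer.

JDN of the first date = 2330646.
JDN of the second date = 2331044.
|2331044 − 2330646| = 398.

398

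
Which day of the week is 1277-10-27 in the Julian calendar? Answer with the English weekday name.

Wednesday

Equivalently 3 November 1277 Gregorian, JDN 2187782.
2187782 ≡ 2 (mod 7); counting from Monday = 0 gives Wednesday.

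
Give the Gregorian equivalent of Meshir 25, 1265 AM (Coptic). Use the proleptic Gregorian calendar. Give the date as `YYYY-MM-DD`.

1549-03-01

Both dates share Julian Day Number 2286880; in the Gregorian calendar that is 1 March 1549 CE.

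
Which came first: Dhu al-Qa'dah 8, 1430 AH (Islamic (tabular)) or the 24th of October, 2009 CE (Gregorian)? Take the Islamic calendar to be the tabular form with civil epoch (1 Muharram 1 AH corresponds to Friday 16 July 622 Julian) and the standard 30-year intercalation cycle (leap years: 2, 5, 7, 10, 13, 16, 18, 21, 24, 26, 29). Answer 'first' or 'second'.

First date → JDN 2455132; second date → JDN 2455129.
JDN 2455129 < JDN 2455132, so the second date is earlier.

second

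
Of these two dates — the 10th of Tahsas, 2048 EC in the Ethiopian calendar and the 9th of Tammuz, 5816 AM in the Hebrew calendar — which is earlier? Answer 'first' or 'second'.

First date → JDN 2471987; second date → JDN 2472173.
JDN 2471987 < JDN 2472173, so the first date is earlier.

first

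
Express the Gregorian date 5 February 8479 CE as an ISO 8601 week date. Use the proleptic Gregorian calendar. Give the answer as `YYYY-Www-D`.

8479-W05-7

The weekday is Sunday (ISO weekday 7).
That Sunday belongs to ISO week 5 of ISO year 8479.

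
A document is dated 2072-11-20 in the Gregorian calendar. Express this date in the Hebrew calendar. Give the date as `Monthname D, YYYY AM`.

Both dates share Julian Day Number 2478167; in the Hebrew calendar that is 10 Kislev 5833 AM.

Kislev 10, 5833 AM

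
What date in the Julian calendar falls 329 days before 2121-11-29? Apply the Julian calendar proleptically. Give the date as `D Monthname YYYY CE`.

4 January 2121 CE

JDN of 2121-11-29 = 2496086.
2496086 − 329 = 2495757.
JDN 2495757 in the Julian calendar is 4 January 2121 CE.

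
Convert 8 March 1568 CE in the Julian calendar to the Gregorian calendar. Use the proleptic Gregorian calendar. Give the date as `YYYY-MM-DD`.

1568-03-18

For dates in this range the Gregorian date is 10 days ahead of the Julian.
8 March 1568 Julian + 10 days → 18 March 1568 Gregorian.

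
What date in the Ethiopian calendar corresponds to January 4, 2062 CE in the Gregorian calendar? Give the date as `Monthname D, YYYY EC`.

Both dates share Julian Day Number 2474194; in the Ethiopian calendar that is 26 Tahsas 2054 EC.

Tahsas 26, 2054 EC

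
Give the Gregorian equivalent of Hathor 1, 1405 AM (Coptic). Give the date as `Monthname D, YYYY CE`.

Both dates share Julian Day Number 2337901; in the Gregorian calendar that is 7 November 1688 CE.

November 7, 1688 CE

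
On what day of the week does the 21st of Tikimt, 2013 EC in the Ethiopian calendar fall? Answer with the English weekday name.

Saturday

This is JDN 2459154 (31 October 2020 Gregorian).
JDN 2459154 mod 7 = 5, and JDN 0 was a Monday, so this is a Saturday.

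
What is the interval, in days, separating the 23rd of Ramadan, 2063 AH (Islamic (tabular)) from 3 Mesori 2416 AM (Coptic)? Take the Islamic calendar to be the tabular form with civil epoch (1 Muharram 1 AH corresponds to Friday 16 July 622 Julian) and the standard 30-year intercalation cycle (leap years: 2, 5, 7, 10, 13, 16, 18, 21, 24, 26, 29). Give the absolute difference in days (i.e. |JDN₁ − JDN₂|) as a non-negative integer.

First date → JDN 2679402; second date → JDN 2707441.
The interval is |2679402 − 2707441| = 28039 days.

28039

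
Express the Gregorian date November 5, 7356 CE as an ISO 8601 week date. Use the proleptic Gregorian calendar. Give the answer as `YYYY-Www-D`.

The weekday is Friday (ISO weekday 5).
That Friday belongs to ISO week 45 of ISO year 7356.

7356-W45-5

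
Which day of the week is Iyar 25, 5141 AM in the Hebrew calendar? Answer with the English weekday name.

Sunday

This is JDN 2225607 (27 May 1381 Gregorian).
2225607 ≡ 6 (mod 7); counting from Monday = 0 gives Sunday.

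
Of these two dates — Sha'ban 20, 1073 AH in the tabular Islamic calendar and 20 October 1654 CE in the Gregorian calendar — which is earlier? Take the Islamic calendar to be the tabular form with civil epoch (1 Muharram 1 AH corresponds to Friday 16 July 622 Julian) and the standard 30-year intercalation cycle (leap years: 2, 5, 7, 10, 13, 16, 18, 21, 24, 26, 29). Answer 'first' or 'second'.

second

Converting both to JDN: 2328547 vs 2325464; the smaller is the second.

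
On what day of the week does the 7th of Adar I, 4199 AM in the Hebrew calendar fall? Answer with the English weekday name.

Tuesday

This is JDN 1881440 (8 February 439 Gregorian).
Since JDN mod 7 = 1 (0 = Monday), the day is Tuesday.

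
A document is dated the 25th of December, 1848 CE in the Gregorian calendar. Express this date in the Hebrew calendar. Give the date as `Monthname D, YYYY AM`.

Julian Day Number of the source date = 2396387.
Converting JDN 2396387 to the Hebrew calendar gives 30 Kislev 5609 AM.

Kislev 30, 5609 AM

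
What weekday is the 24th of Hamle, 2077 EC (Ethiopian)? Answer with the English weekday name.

Tuesday

Equivalently 31 July 2085 Gregorian, JDN 2482803.
2482803 ≡ 1 (mod 7); counting from Monday = 0 gives Tuesday.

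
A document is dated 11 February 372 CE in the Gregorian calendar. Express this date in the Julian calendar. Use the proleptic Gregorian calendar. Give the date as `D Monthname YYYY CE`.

At this point the Julian calendar is 1 day behind the Gregorian.
11 February 372 Gregorian − 1 day → 10 February 372 Julian.

10 February 372 CE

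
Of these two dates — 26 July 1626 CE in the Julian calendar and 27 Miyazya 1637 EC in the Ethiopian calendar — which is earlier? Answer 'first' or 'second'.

First date → JDN 2315161; second date → JDN 2322006.
JDN 2315161 < JDN 2322006, so the first date is earlier.

first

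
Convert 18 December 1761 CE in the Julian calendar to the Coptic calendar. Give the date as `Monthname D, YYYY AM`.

Koiak 22, 1478 AM

Both dates share Julian Day Number 2364615; in the Coptic calendar that is 22 Koiak 1478 AM.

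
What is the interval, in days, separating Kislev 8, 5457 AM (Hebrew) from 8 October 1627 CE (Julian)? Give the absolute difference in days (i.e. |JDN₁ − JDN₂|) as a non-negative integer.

25248

First date → JDN 2340848; second date → JDN 2315600.
The interval is |2340848 − 2315600| = 25248 days.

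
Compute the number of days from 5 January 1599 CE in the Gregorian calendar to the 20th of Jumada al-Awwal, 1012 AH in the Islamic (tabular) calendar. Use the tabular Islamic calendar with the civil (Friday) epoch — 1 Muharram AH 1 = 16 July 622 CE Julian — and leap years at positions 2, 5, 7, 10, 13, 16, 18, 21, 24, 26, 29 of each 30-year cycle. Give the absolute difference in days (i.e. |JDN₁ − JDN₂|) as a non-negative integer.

1755

JDN of the first date = 2305087.
JDN of the second date = 2306842.
|2306842 − 2305087| = 1755.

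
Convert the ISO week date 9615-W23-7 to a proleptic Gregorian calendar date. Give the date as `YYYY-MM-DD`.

9615-06-07

ISO week 1 of 9615 is the week containing the first Thursday of 9615.
Week 23, day 7 (Sunday) lands on 9615-06-07.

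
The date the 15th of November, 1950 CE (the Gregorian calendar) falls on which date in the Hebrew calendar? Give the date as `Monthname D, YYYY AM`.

Kislev 6, 5711 AM

Julian Day Number of the source date = 2433601.
Converting JDN 2433601 to the Hebrew calendar gives 6 Kislev 5711 AM.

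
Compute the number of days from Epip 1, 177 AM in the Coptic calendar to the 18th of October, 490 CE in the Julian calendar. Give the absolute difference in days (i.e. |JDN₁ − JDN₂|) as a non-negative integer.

JDN of the first date = 1889614.
JDN of the second date = 1900321.
|1900321 − 1889614| = 10707.

10707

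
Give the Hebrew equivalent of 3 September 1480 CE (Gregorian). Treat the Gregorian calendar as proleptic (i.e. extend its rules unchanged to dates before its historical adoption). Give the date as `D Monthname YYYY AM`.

Julian Day Number of the source date = 2261865.
Converting JDN 2261865 to the Hebrew calendar gives 19 Elul 5240 AM.

19 Elul 5240 AM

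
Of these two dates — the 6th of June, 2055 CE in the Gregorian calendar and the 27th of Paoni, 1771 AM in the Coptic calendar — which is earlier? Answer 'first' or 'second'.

The two dates have Julian Day Numbers 2471790 and 2471818 respectively.
Since 2471790 < 2471818, the first date comes first.

first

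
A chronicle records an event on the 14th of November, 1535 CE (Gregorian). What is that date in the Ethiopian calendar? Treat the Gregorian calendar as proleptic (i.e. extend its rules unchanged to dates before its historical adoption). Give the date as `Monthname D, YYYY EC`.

Julian Day Number of the source date = 2282024.
Converting JDN 2282024 to the Ethiopian calendar gives 7 Hidar 1528 EC.

Hidar 7, 1528 EC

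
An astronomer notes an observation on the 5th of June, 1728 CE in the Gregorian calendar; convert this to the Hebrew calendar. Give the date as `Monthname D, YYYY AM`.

Both dates share Julian Day Number 2352355; in the Hebrew calendar that is 28 Sivan 5488 AM.

Sivan 28, 5488 AM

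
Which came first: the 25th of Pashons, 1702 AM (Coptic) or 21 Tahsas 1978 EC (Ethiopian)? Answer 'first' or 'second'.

Converting both to JDN: 2446584 vs 2446430; the smaller is the second.

second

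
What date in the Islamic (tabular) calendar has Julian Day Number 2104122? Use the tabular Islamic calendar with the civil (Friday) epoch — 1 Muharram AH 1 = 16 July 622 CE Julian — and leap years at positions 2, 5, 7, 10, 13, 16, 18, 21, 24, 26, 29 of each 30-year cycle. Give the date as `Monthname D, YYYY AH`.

Rabi' al-Thani 27, 440 AH

JDN 2104122 is 15 October 1048 in the proleptic Gregorian calendar.
In the tabular Islamic calendar that day is Rabi' al-Thani 27, 440 AH.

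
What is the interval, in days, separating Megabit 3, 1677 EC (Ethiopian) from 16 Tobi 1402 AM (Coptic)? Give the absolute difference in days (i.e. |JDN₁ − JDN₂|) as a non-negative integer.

JDN of the first date = 2336562.
JDN of the second date = 2336880.
|2336880 − 2336562| = 318.

318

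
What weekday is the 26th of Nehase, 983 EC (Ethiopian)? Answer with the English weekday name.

Wednesday

In the proleptic Gregorian calendar this is 24 August 991 (JDN 2083251).
2083251 ≡ 2 (mod 7); counting from Monday = 0 gives Wednesday.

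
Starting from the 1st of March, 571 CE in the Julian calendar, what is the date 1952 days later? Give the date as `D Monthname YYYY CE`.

Counting 1952 days forward from JDN 1929675 reaches JDN 1931627, which is 4 July 576 CE.

4 July 576 CE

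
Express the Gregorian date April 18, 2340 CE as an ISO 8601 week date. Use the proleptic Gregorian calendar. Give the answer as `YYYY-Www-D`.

2340-W16-4

The weekday is Thursday (ISO weekday 4).
That Thursday belongs to ISO week 16 of ISO year 2340.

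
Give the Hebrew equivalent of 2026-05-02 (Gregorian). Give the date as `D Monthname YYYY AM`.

15 Iyar 5786 AM

Both dates share Julian Day Number 2461163; in the Hebrew calendar that is 15 Iyar 5786 AM.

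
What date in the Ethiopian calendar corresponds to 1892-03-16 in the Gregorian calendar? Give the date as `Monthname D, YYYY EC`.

Megabit 8, 1884 EC

Both dates share Julian Day Number 2412174; in the Ethiopian calendar that is 8 Megabit 1884 EC.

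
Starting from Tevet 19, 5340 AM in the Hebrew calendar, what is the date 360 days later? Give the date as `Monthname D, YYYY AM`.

Tevet 26, 5341 AM

JDN of Tevet 19, 5340 AM = 2298159.
2298159 + 360 = 2298519.
JDN 2298519 in the Hebrew calendar is Tevet 26, 5341 AM.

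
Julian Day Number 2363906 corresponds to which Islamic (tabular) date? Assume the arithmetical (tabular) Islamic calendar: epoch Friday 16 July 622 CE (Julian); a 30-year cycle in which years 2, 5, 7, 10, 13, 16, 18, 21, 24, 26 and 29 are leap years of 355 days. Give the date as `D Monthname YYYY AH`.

The Gregorian equivalent of JDN 2363906 is 20 January 1760.
In the tabular Islamic calendar that day is 1 Jumada al-Thani 1173 AH.

1 Jumada al-Thani 1173 AH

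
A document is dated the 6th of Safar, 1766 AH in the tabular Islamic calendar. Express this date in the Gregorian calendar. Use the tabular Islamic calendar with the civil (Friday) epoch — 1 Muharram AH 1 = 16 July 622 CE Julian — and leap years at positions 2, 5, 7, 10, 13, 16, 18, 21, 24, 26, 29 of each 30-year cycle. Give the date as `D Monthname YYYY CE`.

1 February 2335 CE

Julian Day Number of the source date = 2573932.
Converting JDN 2573932 to the Gregorian calendar gives 1 February 2335 CE.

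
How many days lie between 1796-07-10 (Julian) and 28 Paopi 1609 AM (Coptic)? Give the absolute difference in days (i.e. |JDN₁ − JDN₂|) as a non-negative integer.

35171

First date → JDN 2377238; second date → JDN 2412409.
The interval is |2377238 − 2412409| = 35171 days.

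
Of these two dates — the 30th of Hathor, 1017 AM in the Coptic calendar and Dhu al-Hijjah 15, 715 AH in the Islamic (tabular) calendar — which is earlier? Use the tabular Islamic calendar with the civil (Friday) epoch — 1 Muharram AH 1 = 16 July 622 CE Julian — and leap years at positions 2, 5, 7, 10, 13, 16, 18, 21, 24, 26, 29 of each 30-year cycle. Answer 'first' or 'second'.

first

First date → JDN 2196213; second date → JDN 2201797.
JDN 2196213 < JDN 2201797, so the first date is earlier.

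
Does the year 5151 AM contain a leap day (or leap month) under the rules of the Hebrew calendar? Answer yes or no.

no

Hebrew year 5151 is year 2 of its 19-year Metonic cycle; leap years are at positions 3, 6, 8, 11, 14, 17, 19, so it is a common year (12 months).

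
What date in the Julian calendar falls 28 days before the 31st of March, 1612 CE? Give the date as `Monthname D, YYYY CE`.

JDN of the 31st of March, 1612 CE = 2309931.
2309931 − 28 = 2309903.
JDN 2309903 in the Julian calendar is March 3, 1612 CE.

March 3, 1612 CE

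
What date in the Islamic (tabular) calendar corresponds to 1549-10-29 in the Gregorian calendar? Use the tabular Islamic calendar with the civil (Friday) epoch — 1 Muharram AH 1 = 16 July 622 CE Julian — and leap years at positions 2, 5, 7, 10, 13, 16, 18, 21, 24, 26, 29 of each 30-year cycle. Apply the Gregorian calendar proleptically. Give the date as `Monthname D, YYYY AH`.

Julian Day Number of the source date = 2287122.
Converting JDN 2287122 to the tabular Islamic calendar gives 27 Ramadan 956 AH.

Ramadan 27, 956 AH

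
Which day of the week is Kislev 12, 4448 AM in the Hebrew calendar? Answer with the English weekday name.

This is JDN 1972311 (26 November 687 Gregorian).
Since JDN mod 7 = 5 (0 = Monday), the day is Saturday.

Saturday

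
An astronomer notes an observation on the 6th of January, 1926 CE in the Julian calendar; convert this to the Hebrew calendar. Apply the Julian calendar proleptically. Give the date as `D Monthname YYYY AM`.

Julian Day Number of the source date = 2424535.
Converting JDN 2424535 to the Hebrew calendar gives 4 Shevat 5686 AM.

4 Shevat 5686 AM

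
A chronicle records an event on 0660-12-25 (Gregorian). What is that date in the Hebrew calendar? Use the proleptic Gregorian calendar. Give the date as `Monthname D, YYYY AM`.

Julian Day Number of the source date = 1962479.
Converting JDN 1962479 to the Hebrew calendar gives 14 Tevet 4421 AM.

Tevet 14, 4421 AM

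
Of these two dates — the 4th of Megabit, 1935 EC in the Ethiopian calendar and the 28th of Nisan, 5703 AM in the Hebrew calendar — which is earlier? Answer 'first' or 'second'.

first

The two dates have Julian Day Numbers 2430797 and 2430848 respectively.
Since 2430797 < 2430848, the first date comes first.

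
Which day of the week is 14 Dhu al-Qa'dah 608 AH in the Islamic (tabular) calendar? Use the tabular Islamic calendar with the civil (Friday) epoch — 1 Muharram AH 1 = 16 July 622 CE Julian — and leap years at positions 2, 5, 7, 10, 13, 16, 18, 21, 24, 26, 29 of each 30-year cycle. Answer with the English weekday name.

Wednesday

This is JDN 2163849 (25 April 1212 Gregorian).
Since JDN mod 7 = 2 (0 = Monday), the day is Wednesday.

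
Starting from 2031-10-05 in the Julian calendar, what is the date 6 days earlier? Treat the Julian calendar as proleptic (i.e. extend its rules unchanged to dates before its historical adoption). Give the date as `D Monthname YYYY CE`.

29 September 2031 CE

The starting date is JDN 2463158; 2463158 − 6 = 2463152.
JDN 2463152 corresponds to 29 September 2031 CE.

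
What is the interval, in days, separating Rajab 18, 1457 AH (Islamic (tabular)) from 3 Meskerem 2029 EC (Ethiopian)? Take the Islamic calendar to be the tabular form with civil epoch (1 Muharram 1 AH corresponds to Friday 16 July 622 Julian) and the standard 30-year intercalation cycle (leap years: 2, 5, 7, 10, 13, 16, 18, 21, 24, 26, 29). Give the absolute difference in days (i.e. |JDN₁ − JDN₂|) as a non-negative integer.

JDN of the first date = 2464592.
JDN of the second date = 2464950.
|2464950 − 2464592| = 358.

358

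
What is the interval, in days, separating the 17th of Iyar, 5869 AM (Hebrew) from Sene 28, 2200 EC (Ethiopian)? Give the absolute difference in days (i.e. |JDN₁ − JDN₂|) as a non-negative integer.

JDN of the first date = 2491494.
JDN of the second date = 2527703.
|2527703 − 2491494| = 36209.

36209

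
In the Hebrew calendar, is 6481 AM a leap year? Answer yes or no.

no

Hebrew year 6481 is year 2 of its 19-year Metonic cycle; leap years are at positions 3, 6, 8, 11, 14, 17, 19, so it is a common year (12 months).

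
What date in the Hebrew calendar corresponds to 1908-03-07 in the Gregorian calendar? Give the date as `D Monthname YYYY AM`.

4 Adar II 5668 AM

Julian Day Number of the source date = 2418008.
Converting JDN 2418008 to the Hebrew calendar gives 4 Adar II 5668 AM.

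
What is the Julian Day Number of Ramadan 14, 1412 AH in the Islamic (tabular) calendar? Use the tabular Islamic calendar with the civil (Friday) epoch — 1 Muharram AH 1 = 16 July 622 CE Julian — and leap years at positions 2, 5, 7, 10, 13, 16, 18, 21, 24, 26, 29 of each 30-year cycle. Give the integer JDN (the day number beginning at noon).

Equivalently 18 March 1992 (Gregorian).
JDN 2400001 is 17 November 1858 CE (Gregorian), MJD 0; the target day is +48699 days from there, so JDN = 2448700.

2448700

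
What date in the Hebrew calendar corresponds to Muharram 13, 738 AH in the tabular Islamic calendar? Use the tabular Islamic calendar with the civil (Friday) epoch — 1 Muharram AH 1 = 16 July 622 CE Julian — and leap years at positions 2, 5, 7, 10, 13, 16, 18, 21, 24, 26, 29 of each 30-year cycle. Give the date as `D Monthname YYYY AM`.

13 Elul 5097 AM

Both dates share Julian Day Number 2209620; in the Hebrew calendar that is 13 Elul 5097 AM.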